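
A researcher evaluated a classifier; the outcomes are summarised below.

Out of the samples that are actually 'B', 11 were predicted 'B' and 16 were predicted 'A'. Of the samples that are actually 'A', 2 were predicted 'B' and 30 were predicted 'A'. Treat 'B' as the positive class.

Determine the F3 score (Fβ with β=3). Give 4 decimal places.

Fβ = (1+β²)·TP / ((1+β²)·TP + β²·FN + FP), with β²=9
= 10·11 / (10·11 + 9·16 + 2) = 0.4297

0.4297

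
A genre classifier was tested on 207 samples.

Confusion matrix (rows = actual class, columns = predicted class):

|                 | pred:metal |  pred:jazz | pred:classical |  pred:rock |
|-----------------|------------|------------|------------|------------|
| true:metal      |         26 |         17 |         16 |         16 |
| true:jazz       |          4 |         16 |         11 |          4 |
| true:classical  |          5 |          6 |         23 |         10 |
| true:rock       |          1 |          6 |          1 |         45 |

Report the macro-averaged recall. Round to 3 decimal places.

Per-class recall (TP/(TP+FN)):
  metal: TP=26, FN=17+16+16=49 → 26/75 = 0.3467
  jazz: TP=16, FN=4+11+4=19 → 16/35 = 0.4571
  classical: TP=23, FN=5+6+10=21 → 23/44 = 0.5227
  rock: TP=45, FN=1+6+1=8 → 45/53 = 0.8491
Macro-recall = mean = (0.3467 + 0.4571 + 0.5227 + 0.8491) / 4 = 0.544

0.544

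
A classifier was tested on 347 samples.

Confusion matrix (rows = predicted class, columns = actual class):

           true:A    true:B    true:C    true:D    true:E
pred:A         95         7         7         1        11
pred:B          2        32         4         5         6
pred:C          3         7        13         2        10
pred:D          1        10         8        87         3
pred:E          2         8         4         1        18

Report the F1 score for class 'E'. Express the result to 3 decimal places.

F1 score = 2·TP/(2·TP+FP+FN).
E: TP=18, FP=2+8+4+1=15, FN=11+6+10+3=30 → 36/81 = 0.4444

0.444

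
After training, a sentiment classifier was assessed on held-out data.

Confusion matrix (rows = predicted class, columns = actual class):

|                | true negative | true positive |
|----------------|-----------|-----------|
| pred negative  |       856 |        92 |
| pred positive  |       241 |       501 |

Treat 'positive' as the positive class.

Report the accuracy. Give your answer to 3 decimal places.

0.803

Accuracy = (TP+TN)/N = (501+856)/1690 = 0.803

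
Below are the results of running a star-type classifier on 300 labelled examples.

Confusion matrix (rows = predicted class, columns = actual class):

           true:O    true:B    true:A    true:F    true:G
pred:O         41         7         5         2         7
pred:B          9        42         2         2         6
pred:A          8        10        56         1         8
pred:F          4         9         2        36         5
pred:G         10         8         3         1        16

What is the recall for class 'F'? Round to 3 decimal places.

0.857

Take TP from the diagonal, FP from the rest of the 'F' prediction marginal, FN from the rest of the 'F' actual marginal.
recall = TP/(TP+FN).
F: TP=36, FN=2+2+1+1=6 → 36/42 = 0.8571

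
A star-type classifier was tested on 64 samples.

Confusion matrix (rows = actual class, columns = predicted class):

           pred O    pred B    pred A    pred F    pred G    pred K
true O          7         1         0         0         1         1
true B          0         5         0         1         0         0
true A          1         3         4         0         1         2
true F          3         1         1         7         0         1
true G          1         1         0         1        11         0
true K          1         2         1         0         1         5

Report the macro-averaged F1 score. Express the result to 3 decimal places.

Per-class F1 score (2·TP/(2·TP+FP+FN)):
  O: TP=7, FP=0+1+3+1+1=6, FN=1+0+0+1+1=3 → 14/23 = 0.6087
  B: TP=5, FP=1+3+1+1+2=8, FN=0+0+1+0+0=1 → 10/19 = 0.5263
  A: TP=4, FP=0+0+1+0+1=2, FN=1+3+0+1+2=7 → 8/17 = 0.4706
  F: TP=7, FP=0+1+0+1+0=2, FN=3+1+1+0+1=6 → 14/22 = 0.6364
  G: TP=11, FP=1+0+1+0+1=3, FN=1+1+0+1+0=3 → 22/28 = 0.7857
  K: TP=5, FP=1+0+2+1+0=4, FN=1+2+1+0+1=5 → 10/19 = 0.5263
Macro-F1 score = mean = (0.6087 + 0.5263 + 0.4706 + 0.6364 + 0.7857 + 0.5263) / 6 = 0.592

0.592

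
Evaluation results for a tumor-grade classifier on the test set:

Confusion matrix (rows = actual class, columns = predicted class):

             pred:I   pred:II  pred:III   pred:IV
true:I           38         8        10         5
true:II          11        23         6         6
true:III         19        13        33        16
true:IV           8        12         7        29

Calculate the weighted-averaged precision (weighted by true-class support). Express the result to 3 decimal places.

Per-class precision (TP/(TP+FP)):
  I: TP=38, FP=11+19+8=38 → 38/76 = 0.5000
  II: TP=23, FP=8+13+12=33 → 23/56 = 0.4107
  III: TP=33, FP=10+6+7=23 → 33/56 = 0.5893
  IV: TP=29, FP=5+6+16=27 → 29/56 = 0.5179
Weighted-precision = Σ (supportᵢ/N)·precisionᵢ with N=244: (61/244)·0.5000 + (46/244)·0.4107 + (81/244)·0.5893 + (56/244)·0.5179 = 0.517

0.517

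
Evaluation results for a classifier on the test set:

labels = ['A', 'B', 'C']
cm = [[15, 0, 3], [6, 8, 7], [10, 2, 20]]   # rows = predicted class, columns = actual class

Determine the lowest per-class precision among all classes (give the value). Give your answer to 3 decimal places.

Per-class precision (TP/(TP+FP)):
  A: TP=15, FP=0+3=3 → 15/18 = 0.8333
  B: TP=8, FP=6+7=13 → 8/21 = 0.3810
  C: TP=20, FP=10+2=12 → 20/32 = 0.6250
Lowest is class 'B' with precision = 0.381.

0.381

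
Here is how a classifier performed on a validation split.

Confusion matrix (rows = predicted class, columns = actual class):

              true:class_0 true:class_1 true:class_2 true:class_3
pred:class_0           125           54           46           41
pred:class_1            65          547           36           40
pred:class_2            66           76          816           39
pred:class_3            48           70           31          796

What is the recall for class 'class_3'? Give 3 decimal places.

0.869

One-vs-rest for 'class_3': TP = diagonal; FP = other classes predicted 'class_3'; FN = 'class_3' predicted as other.
recall = TP/(TP+FN).
class_3: TP=796, FN=41+40+39=120 → 796/916 = 0.8690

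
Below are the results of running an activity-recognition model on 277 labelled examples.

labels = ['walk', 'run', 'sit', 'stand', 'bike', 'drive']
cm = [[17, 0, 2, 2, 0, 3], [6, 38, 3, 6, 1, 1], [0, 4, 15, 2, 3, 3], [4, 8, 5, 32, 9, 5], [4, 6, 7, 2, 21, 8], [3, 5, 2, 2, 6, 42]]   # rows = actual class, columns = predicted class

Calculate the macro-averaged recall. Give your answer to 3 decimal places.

Per-class recall (TP/(TP+FN)):
  walk: TP=17, FN=0+2+2+0+3=7 → 17/24 = 0.7083
  run: TP=38, FN=6+3+6+1+1=17 → 38/55 = 0.6909
  sit: TP=15, FN=0+4+2+3+3=12 → 15/27 = 0.5556
  stand: TP=32, FN=4+8+5+9+5=31 → 32/63 = 0.5079
  bike: TP=21, FN=4+6+7+2+8=27 → 21/48 = 0.4375
  drive: TP=42, FN=3+5+2+2+6=18 → 42/60 = 0.7000
Macro-recall = mean = (0.7083 + 0.6909 + 0.5556 + 0.5079 + 0.4375 + 0.7000) / 6 = 0.600

0.600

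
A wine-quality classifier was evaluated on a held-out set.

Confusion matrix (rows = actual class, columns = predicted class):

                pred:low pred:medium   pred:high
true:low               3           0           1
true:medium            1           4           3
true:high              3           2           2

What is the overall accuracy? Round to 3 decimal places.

0.474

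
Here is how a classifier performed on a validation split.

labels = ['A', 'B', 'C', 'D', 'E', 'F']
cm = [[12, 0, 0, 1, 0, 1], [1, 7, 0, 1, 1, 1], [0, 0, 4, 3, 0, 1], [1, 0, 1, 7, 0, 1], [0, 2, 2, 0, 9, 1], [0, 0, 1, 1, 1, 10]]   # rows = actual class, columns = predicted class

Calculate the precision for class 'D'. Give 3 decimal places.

0.538

Treat 'D' as positive and all other classes as negative.
precision = TP/(TP+FP).
D: TP=7, FP=1+1+3+0+1=6 → 7/13 = 0.5385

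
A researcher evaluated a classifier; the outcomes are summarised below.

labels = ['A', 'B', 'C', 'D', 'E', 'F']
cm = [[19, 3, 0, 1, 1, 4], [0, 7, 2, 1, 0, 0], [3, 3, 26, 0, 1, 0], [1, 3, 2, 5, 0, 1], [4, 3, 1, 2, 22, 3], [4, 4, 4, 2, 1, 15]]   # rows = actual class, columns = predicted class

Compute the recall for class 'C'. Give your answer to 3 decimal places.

0.788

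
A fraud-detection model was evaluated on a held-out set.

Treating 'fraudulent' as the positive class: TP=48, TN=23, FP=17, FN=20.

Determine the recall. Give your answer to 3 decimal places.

0.706

Recall = TP/(TP+FN) = 48/(48+20) = 48/68 = 0.706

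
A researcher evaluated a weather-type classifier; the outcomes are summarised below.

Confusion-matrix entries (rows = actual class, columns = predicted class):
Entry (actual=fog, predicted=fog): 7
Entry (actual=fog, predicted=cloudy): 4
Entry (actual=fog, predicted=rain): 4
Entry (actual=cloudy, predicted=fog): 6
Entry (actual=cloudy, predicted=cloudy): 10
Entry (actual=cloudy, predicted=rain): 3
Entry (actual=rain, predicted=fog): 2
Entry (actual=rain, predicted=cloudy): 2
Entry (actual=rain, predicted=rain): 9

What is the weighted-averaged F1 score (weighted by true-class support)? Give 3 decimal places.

0.552

Per-class F1 score (2·TP/(2·TP+FP+FN)):
  fog: TP=7, FP=6+2=8, FN=4+4=8 → 14/30 = 0.4667
  cloudy: TP=10, FP=4+2=6, FN=6+3=9 → 20/35 = 0.5714
  rain: TP=9, FP=4+3=7, FN=2+2=4 → 18/29 = 0.6207
Weighted-F1 score = Σ (supportᵢ/N)·F1 scoreᵢ with N=47: (15/47)·0.4667 + (19/47)·0.5714 + (13/47)·0.6207 = 0.552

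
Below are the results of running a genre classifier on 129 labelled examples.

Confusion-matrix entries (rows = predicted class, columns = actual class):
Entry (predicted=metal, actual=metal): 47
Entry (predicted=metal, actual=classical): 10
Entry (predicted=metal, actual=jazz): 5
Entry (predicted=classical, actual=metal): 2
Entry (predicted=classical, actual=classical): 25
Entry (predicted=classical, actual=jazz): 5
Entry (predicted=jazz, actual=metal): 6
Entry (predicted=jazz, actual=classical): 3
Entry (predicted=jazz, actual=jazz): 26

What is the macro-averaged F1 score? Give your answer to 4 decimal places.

Per-class F1 score (2·TP/(2·TP+FP+FN)):
  metal: TP=47, FP=10+5=15, FN=2+6=8 → 94/117 = 0.80342
  classical: TP=25, FP=2+5=7, FN=10+3=13 → 50/70 = 0.71429
  jazz: TP=26, FP=6+3=9, FN=5+5=10 → 52/71 = 0.73239
Macro-F1 score = mean = (0.80342 + 0.71429 + 0.73239) / 3 = 0.7500

0.7500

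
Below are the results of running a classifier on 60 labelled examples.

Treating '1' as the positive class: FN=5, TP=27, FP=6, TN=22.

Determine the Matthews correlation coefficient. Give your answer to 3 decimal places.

0.631

MCC = (TP·TN − FP·FN) / √((TP+FP)(TP+FN)(TN+FP)(TN+FN))
Numerator = 27·22 − 6·5 = 564
Denominator = √(33·32·28·27) = √798336 = 893.4965
MCC = 564 / 893.4965 = 0.631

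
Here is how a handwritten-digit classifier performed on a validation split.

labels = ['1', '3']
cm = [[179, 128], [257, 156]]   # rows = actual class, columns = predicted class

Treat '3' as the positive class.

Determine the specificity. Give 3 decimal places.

0.583

Specificity = TN/(TN+FP) = 179/(179+128) = 0.583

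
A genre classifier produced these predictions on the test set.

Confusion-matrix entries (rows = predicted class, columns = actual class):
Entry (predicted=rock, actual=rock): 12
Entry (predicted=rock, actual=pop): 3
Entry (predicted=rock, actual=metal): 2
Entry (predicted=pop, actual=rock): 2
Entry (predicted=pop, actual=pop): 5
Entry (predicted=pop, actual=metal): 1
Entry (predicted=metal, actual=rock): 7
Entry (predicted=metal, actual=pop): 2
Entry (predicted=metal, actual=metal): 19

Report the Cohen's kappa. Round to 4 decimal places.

Observed agreement pₒ = trace/N = 36/53 = 0.67925
Expected agreement pₑ = Σ (rowᵢ·colᵢ)/N² = (21·17 + 10·8 + 22·28)/53² = 0.37487
κ = (pₒ − pₑ)/(1 − pₑ) = (0.67925 − 0.37487)/(1 − 0.37487) = 0.4869

0.4869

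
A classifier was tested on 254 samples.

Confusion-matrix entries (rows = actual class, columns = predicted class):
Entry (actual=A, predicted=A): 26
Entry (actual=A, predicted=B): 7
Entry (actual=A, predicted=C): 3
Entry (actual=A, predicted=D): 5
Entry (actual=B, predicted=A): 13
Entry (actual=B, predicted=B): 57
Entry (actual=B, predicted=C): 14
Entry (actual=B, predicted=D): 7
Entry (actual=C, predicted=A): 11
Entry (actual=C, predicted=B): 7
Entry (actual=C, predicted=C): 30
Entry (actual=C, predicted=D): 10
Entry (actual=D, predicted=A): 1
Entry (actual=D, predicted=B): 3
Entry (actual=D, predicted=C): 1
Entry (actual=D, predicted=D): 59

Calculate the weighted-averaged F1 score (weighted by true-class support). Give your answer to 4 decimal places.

Per-class F1 score (2·TP/(2·TP+FP+FN)):
  A: TP=26, FP=13+11+1=25, FN=7+3+5=15 → 52/92 = 0.56522
  B: TP=57, FP=7+7+3=17, FN=13+14+7=34 → 114/165 = 0.69091
  C: TP=30, FP=3+14+1=18, FN=11+7+10=28 → 60/106 = 0.56604
  D: TP=59, FP=5+7+10=22, FN=1+3+1=5 → 118/145 = 0.81379
Weighted-F1 score = Σ (supportᵢ/N)·F1 scoreᵢ with N=254: (41/254)·0.56522 + (91/254)·0.69091 + (58/254)·0.56604 + (64/254)·0.81379 = 0.6731

0.6731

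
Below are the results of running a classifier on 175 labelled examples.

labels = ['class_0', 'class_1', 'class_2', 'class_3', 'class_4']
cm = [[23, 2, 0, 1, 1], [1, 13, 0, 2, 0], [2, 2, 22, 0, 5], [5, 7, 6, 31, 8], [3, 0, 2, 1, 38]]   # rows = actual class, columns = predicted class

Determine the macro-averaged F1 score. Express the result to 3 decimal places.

0.718

Per-class F1 score (2·TP/(2·TP+FP+FN)):
  class_0: TP=23, FP=1+2+5+3=11, FN=2+0+1+1=4 → 46/61 = 0.7541
  class_1: TP=13, FP=2+2+7+0=11, FN=1+0+2+0=3 → 26/40 = 0.6500
  class_2: TP=22, FP=0+0+6+2=8, FN=2+2+0+5=9 → 44/61 = 0.7213
  class_3: TP=31, FP=1+2+0+1=4, FN=5+7+6+8=26 → 62/92 = 0.6739
  class_4: TP=38, FP=1+0+5+8=14, FN=3+0+2+1=6 → 76/96 = 0.7917
Macro-F1 score = mean = (0.7541 + 0.6500 + 0.7213 + 0.6739 + 0.7917) / 5 = 0.718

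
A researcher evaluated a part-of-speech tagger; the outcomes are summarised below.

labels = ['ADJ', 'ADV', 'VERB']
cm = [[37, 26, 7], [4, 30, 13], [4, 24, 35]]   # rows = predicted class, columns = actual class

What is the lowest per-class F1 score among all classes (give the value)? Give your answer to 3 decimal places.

0.472

Per-class F1 score (2·TP/(2·TP+FP+FN)):
  ADJ: TP=37, FP=26+7=33, FN=4+4=8 → 74/115 = 0.6435
  ADV: TP=30, FP=4+13=17, FN=26+24=50 → 60/127 = 0.4724
  VERB: TP=35, FP=4+24=28, FN=7+13=20 → 70/118 = 0.5932
Lowest is class 'ADV' with F1 score = 0.472.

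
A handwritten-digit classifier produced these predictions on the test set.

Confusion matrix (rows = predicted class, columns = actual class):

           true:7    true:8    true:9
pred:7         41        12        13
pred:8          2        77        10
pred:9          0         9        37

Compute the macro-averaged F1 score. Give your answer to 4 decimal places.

0.7580

Per-class F1 score (2·TP/(2·TP+FP+FN)):
  7: TP=41, FP=12+13=25, FN=2+0=2 → 82/109 = 0.75229
  8: TP=77, FP=2+10=12, FN=12+9=21 → 154/187 = 0.82353
  9: TP=37, FP=0+9=9, FN=13+10=23 → 74/106 = 0.69811
Macro-F1 score = mean = (0.75229 + 0.82353 + 0.69811) / 3 = 0.7580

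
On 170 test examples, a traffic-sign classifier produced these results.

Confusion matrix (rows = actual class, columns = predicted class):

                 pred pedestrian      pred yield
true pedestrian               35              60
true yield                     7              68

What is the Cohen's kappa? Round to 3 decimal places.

Observed agreement pₒ = trace/N = 103/170 = 0.6059
Expected agreement pₑ = Σ (rowᵢ·colᵢ)/N² = (95·42 + 75·128)/170² = 0.4702
κ = (pₒ − pₑ)/(1 − pₑ) = (0.6059 − 0.4702)/(1 − 0.4702) = 0.256

0.256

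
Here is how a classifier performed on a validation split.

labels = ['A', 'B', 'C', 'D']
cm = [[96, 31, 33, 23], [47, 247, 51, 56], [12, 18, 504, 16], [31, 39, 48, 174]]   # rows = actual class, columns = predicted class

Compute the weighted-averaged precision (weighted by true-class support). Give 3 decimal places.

0.712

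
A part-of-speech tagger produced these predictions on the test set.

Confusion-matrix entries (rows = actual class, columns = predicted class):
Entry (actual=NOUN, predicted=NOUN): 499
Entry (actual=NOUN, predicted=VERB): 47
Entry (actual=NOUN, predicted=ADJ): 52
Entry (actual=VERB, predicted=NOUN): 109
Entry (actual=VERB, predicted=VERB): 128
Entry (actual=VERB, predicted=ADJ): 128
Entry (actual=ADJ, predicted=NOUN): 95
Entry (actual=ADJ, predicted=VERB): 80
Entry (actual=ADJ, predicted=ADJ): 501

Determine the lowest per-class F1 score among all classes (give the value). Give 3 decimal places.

Per-class F1 score (2·TP/(2·TP+FP+FN)):
  NOUN: TP=499, FP=109+95=204, FN=47+52=99 → 998/1301 = 0.7671
  VERB: TP=128, FP=47+80=127, FN=109+128=237 → 256/620 = 0.4129
  ADJ: TP=501, FP=52+128=180, FN=95+80=175 → 1002/1357 = 0.7384
Lowest is class 'VERB' with F1 score = 0.413.

0.413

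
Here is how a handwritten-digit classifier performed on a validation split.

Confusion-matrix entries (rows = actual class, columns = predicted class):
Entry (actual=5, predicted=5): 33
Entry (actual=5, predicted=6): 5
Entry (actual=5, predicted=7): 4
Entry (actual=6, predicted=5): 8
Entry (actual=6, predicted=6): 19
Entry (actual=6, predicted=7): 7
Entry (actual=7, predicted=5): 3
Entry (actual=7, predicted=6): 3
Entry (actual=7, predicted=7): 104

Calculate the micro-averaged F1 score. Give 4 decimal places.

0.8387

Micro-averaging pools counts across classes: ΣTP=156, ΣFP=30, ΣFN=30.
Micro-F1 score = 2·TP/(2·TP+FP+FN) on pooled counts = 0.8387 (equals overall accuracy in single-label multiclass).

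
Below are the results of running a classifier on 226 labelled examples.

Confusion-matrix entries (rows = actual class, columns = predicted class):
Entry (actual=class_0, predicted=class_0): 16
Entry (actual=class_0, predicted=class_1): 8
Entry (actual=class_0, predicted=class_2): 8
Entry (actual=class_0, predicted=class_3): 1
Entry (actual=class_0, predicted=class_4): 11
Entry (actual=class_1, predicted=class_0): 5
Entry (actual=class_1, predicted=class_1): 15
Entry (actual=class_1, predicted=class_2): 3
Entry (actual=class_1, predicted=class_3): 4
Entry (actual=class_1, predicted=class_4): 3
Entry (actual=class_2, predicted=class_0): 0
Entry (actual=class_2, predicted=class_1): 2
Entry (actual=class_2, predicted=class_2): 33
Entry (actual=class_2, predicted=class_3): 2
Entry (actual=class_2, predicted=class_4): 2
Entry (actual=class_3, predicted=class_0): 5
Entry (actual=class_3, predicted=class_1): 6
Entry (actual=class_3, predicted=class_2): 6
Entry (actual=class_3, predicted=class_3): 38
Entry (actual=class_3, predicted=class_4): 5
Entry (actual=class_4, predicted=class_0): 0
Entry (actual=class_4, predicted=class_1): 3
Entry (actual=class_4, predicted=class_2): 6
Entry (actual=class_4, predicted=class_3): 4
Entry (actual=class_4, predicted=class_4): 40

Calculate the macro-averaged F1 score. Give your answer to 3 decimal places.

0.604

Per-class F1 score (2·TP/(2·TP+FP+FN)):
  class_0: TP=16, FP=5+0+5+0=10, FN=8+8+1+11=28 → 32/70 = 0.4571
  class_1: TP=15, FP=8+2+6+3=19, FN=5+3+4+3=15 → 30/64 = 0.4688
  class_2: TP=33, FP=8+3+6+6=23, FN=0+2+2+2=6 → 66/95 = 0.6947
  class_3: TP=38, FP=1+4+2+4=11, FN=5+6+6+5=22 → 76/109 = 0.6972
  class_4: TP=40, FP=11+3+2+5=21, FN=0+3+6+4=13 → 80/114 = 0.7018
Macro-F1 score = mean = (0.4571 + 0.4688 + 0.6947 + 0.6972 + 0.7018) / 5 = 0.604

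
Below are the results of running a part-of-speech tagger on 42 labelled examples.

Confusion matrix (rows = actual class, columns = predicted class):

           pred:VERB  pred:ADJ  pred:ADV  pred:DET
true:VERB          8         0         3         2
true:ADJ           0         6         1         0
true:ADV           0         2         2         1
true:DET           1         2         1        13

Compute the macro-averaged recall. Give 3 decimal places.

0.659

Per-class recall (TP/(TP+FN)):
  VERB: TP=8, FN=0+3+2=5 → 8/13 = 0.6154
  ADJ: TP=6, FN=0+1+0=1 → 6/7 = 0.8571
  ADV: TP=2, FN=0+2+1=3 → 2/5 = 0.4000
  DET: TP=13, FN=1+2+1=4 → 13/17 = 0.7647
Macro-recall = mean = (0.6154 + 0.8571 + 0.4000 + 0.7647) / 4 = 0.659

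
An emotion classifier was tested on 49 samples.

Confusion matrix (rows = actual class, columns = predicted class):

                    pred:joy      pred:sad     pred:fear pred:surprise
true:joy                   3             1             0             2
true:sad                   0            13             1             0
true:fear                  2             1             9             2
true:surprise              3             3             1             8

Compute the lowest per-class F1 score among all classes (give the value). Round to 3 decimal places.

0.429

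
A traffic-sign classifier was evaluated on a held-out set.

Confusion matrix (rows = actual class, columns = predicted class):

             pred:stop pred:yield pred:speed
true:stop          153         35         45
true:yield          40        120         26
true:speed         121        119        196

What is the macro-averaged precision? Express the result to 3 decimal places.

Per-class precision (TP/(TP+FP)):
  stop: TP=153, FP=40+121=161 → 153/314 = 0.4873
  yield: TP=120, FP=35+119=154 → 120/274 = 0.4380
  speed: TP=196, FP=45+26=71 → 196/267 = 0.7341
Macro-precision = mean = (0.4873 + 0.4380 + 0.7341) / 3 = 0.553

0.553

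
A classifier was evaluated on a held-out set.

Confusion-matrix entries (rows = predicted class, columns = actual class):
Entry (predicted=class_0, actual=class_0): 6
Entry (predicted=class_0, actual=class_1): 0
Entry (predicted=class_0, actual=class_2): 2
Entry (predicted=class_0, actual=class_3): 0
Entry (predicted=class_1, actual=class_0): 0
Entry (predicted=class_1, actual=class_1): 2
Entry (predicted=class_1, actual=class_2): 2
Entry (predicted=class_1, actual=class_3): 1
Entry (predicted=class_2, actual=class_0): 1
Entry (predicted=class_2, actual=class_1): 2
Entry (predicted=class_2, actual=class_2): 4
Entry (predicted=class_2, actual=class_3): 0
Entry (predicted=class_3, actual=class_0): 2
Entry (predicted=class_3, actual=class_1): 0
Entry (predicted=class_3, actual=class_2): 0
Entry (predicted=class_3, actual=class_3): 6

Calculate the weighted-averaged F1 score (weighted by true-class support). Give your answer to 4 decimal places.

0.6428

Per-class F1 score (2·TP/(2·TP+FP+FN)):
  class_0: TP=6, FP=0+2+0=2, FN=0+1+2=3 → 12/17 = 0.70588
  class_1: TP=2, FP=0+2+1=3, FN=0+2+0=2 → 4/9 = 0.44444
  class_2: TP=4, FP=1+2+0=3, FN=2+2+0=4 → 8/15 = 0.53333
  class_3: TP=6, FP=2+0+0=2, FN=0+1+0=1 → 12/15 = 0.80000
Weighted-F1 score = Σ (supportᵢ/N)·F1 scoreᵢ with N=28: (9/28)·0.70588 + (4/28)·0.44444 + (8/28)·0.53333 + (7/28)·0.80000 = 0.6428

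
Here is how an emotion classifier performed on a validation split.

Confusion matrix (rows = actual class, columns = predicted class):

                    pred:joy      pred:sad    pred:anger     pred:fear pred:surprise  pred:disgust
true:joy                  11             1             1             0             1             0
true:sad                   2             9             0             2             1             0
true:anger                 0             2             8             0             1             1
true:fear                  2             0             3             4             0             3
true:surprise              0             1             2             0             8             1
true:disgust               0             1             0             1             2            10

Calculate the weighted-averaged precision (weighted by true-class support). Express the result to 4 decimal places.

0.6372

Per-class precision (TP/(TP+FP)):
  joy: TP=11, FP=2+0+2+0+0=4 → 11/15 = 0.73333
  sad: TP=9, FP=1+2+0+1+1=5 → 9/14 = 0.64286
  anger: TP=8, FP=1+0+3+2+0=6 → 8/14 = 0.57143
  fear: TP=4, FP=0+2+0+0+1=3 → 4/7 = 0.57143
  surprise: TP=8, FP=1+1+1+0+2=5 → 8/13 = 0.61538
  disgust: TP=10, FP=0+0+1+3+1=5 → 10/15 = 0.66667
Weighted-precision = Σ (supportᵢ/N)·precisionᵢ with N=78: (14/78)·0.73333 + (14/78)·0.64286 + (12/78)·0.57143 + (12/78)·0.57143 + (12/78)·0.61538 + (14/78)·0.66667 = 0.6372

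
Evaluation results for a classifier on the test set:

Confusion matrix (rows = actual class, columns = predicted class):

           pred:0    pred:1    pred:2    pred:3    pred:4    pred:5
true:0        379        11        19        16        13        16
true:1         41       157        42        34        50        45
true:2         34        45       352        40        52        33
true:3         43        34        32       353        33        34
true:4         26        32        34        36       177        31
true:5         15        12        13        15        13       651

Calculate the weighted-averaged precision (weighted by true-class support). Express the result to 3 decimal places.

0.691

Per-class precision (TP/(TP+FP)):
  0: TP=379, FP=41+34+43+26+15=159 → 379/538 = 0.7045
  1: TP=157, FP=11+45+34+32+12=134 → 157/291 = 0.5395
  2: TP=352, FP=19+42+32+34+13=140 → 352/492 = 0.7154
  3: TP=353, FP=16+34+40+36+15=141 → 353/494 = 0.7146
  4: TP=177, FP=13+50+52+33+13=161 → 177/338 = 0.5237
  5: TP=651, FP=16+45+33+34+31=159 → 651/810 = 0.8037
Weighted-precision = Σ (supportᵢ/N)·precisionᵢ with N=2963: (454/2963)·0.7045 + (369/2963)·0.5395 + (556/2963)·0.7154 + (529/2963)·0.7146 + (336/2963)·0.5237 + (719/2963)·0.8037 = 0.691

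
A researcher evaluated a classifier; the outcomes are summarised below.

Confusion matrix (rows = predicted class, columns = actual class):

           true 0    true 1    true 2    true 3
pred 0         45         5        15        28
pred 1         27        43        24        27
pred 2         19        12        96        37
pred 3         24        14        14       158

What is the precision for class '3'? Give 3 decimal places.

0.752

Take TP from the diagonal, FP from the rest of the '3' prediction marginal, FN from the rest of the '3' actual marginal.
precision = TP/(TP+FP).
3: TP=158, FP=24+14+14=52 → 158/210 = 0.7524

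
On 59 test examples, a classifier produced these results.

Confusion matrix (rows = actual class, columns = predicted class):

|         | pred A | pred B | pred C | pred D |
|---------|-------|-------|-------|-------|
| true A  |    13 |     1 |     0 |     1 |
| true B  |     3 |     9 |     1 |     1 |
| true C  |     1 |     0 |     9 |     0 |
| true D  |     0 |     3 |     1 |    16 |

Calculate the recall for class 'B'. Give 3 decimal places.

0.643

Take TP from the diagonal, FP from the rest of the 'B' prediction marginal, FN from the rest of the 'B' actual marginal.
recall = TP/(TP+FN).
B: TP=9, FN=3+1+1=5 → 9/14 = 0.6429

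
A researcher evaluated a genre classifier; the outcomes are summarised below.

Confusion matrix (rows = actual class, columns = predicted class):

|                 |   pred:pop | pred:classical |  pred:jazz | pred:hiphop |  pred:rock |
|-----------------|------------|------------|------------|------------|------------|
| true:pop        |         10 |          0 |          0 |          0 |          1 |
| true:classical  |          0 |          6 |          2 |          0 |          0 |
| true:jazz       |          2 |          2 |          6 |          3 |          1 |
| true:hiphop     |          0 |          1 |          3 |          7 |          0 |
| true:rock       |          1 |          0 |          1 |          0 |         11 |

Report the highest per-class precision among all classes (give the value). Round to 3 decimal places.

0.846

Per-class precision (TP/(TP+FP)):
  pop: TP=10, FP=0+2+0+1=3 → 10/13 = 0.7692
  classical: TP=6, FP=0+2+1+0=3 → 6/9 = 0.6667
  jazz: TP=6, FP=0+2+3+1=6 → 6/12 = 0.5000
  hiphop: TP=7, FP=0+0+3+0=3 → 7/10 = 0.7000
  rock: TP=11, FP=1+0+1+0=2 → 11/13 = 0.8462
Highest is class 'rock' with precision = 0.846.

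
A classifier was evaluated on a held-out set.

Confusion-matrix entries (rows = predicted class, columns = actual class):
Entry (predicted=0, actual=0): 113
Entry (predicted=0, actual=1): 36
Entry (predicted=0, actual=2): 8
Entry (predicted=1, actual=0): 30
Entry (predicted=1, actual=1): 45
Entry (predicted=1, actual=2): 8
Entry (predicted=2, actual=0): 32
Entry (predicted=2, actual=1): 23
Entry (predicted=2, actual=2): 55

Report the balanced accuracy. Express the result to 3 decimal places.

Balanced accuracy = mean of per-class recall.
  0: recall = 113/175 = 0.6457
  1: recall = 45/104 = 0.4327
  2: recall = 55/71 = 0.7746
Mean = (0.6457 + 0.4327 + 0.7746) / 3 = 0.618

0.618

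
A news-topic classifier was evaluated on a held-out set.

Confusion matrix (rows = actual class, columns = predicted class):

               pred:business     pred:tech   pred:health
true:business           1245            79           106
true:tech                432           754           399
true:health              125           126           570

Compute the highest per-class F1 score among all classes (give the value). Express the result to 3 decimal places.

0.770

Per-class F1 score (2·TP/(2·TP+FP+FN)):
  business: TP=1245, FP=432+125=557, FN=79+106=185 → 2490/3232 = 0.7704
  tech: TP=754, FP=79+126=205, FN=432+399=831 → 1508/2544 = 0.5928
  health: TP=570, FP=106+399=505, FN=125+126=251 → 1140/1896 = 0.6013
Highest is class 'business' with F1 score = 0.770.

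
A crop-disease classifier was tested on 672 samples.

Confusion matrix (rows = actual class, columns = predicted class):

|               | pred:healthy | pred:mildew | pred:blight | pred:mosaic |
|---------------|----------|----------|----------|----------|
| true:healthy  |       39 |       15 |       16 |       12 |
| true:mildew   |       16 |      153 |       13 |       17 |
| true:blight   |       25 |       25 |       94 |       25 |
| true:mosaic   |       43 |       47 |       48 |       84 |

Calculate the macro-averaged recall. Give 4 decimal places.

0.5448

Per-class recall (TP/(TP+FN)):
  healthy: TP=39, FN=15+16+12=43 → 39/82 = 0.47561
  mildew: TP=153, FN=16+13+17=46 → 153/199 = 0.76884
  blight: TP=94, FN=25+25+25=75 → 94/169 = 0.55621
  mosaic: TP=84, FN=43+47+48=138 → 84/222 = 0.37838
Macro-recall = mean = (0.47561 + 0.76884 + 0.55621 + 0.37838) / 4 = 0.5448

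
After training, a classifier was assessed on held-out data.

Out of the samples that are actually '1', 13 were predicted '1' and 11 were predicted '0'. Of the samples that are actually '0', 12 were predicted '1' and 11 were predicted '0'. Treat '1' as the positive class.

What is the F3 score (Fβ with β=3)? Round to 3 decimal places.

0.539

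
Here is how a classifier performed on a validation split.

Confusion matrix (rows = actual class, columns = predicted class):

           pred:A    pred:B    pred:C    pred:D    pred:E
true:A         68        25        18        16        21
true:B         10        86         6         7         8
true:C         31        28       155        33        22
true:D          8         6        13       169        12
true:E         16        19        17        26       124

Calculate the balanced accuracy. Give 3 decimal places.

0.639

Balanced accuracy = mean of per-class recall.
  A: recall = 68/148 = 0.4595
  B: recall = 86/117 = 0.7350
  C: recall = 155/269 = 0.5762
  D: recall = 169/208 = 0.8125
  E: recall = 124/202 = 0.6139
Mean = (0.4595 + 0.7350 + 0.5762 + 0.8125 + 0.6139) / 5 = 0.639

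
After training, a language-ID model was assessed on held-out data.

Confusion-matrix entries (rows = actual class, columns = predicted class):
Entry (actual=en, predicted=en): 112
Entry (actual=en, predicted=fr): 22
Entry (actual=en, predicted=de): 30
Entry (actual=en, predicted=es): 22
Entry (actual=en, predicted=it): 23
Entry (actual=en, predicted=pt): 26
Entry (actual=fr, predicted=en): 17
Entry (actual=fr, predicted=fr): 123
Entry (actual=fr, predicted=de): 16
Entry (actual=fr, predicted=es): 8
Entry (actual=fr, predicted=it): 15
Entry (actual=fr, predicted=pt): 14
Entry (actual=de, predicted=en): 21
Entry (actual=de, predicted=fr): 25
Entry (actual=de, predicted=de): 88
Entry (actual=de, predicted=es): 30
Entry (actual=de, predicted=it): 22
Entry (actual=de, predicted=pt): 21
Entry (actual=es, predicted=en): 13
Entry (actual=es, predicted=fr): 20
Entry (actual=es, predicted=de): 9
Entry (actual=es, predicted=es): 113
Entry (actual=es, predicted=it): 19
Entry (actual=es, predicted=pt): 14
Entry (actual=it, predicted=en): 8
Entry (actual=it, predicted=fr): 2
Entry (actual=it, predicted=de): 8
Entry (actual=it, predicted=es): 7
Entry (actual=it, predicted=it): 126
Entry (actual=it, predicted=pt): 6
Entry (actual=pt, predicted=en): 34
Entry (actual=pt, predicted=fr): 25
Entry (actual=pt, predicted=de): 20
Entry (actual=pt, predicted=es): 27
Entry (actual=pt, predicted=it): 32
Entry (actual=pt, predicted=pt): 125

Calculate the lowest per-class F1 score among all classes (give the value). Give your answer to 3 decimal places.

0.466

Per-class F1 score (2·TP/(2·TP+FP+FN)):
  en: TP=112, FP=17+21+13+8+34=93, FN=22+30+22+23+26=123 → 224/440 = 0.5091
  fr: TP=123, FP=22+25+20+2+25=94, FN=17+16+8+15+14=70 → 246/410 = 0.6000
  de: TP=88, FP=30+16+9+8+20=83, FN=21+25+30+22+21=119 → 176/378 = 0.4656
  es: TP=113, FP=22+8+30+7+27=94, FN=13+20+9+19+14=75 → 226/395 = 0.5722
  it: TP=126, FP=23+15+22+19+32=111, FN=8+2+8+7+6=31 → 252/394 = 0.6396
  pt: TP=125, FP=26+14+21+14+6=81, FN=34+25+20+27+32=138 → 250/469 = 0.5330
Lowest is class 'de' with F1 score = 0.466.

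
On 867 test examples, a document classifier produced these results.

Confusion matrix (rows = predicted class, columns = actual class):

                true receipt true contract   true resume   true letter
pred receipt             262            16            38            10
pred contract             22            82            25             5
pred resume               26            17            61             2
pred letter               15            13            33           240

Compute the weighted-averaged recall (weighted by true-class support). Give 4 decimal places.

0.7439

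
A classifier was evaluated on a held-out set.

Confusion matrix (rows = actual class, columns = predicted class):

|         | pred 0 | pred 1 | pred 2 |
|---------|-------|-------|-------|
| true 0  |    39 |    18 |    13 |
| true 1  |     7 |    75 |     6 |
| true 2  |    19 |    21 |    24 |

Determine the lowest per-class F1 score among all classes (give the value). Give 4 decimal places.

Per-class F1 score (2·TP/(2·TP+FP+FN)):
  0: TP=39, FP=7+19=26, FN=18+13=31 → 78/135 = 0.57778
  1: TP=75, FP=18+21=39, FN=7+6=13 → 150/202 = 0.74257
  2: TP=24, FP=13+6=19, FN=19+21=40 → 48/107 = 0.44860
Lowest is class '2' with F1 score = 0.4486.

0.4486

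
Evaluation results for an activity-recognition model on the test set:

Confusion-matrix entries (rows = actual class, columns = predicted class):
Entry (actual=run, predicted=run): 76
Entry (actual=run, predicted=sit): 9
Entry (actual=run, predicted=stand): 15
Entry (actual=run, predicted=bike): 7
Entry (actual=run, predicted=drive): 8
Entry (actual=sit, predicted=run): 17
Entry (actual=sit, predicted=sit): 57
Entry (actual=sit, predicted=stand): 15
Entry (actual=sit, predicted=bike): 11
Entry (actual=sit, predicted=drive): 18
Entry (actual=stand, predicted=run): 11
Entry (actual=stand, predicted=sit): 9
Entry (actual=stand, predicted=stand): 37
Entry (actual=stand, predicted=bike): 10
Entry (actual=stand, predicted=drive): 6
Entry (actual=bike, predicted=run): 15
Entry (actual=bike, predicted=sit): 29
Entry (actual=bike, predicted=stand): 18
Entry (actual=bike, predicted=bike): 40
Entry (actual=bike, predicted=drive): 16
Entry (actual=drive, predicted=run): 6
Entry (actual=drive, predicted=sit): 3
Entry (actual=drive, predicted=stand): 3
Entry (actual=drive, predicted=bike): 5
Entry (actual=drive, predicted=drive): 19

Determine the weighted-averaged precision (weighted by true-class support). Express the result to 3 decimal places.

Per-class precision (TP/(TP+FP)):
  run: TP=76, FP=17+11+15+6=49 → 76/125 = 0.6080
  sit: TP=57, FP=9+9+29+3=50 → 57/107 = 0.5327
  stand: TP=37, FP=15+15+18+3=51 → 37/88 = 0.4205
  bike: TP=40, FP=7+11+10+5=33 → 40/73 = 0.5479
  drive: TP=19, FP=8+18+6+16=48 → 19/67 = 0.2836
Weighted-precision = Σ (supportᵢ/N)·precisionᵢ with N=460: (115/460)·0.6080 + (118/460)·0.5327 + (73/460)·0.4205 + (118/460)·0.5479 + (36/460)·0.2836 = 0.518

0.518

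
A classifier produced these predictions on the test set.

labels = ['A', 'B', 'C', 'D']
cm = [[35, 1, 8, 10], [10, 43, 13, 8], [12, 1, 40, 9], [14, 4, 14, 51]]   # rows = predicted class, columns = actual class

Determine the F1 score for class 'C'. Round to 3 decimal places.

0.584

F1 score = 2·TP/(2·TP+FP+FN).
C: TP=40, FP=12+1+9=22, FN=8+13+14=35 → 80/137 = 0.5839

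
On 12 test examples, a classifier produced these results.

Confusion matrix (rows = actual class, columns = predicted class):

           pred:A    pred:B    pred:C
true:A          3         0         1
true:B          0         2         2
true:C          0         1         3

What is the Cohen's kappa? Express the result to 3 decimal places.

0.500

Observed agreement pₒ = trace/N = 8/12 = 0.6667
Expected agreement pₑ = Σ (rowᵢ·colᵢ)/N² = (4·3 + 4·3 + 4·6)/12² = 0.3333
κ = (pₒ − pₑ)/(1 − pₑ) = (0.6667 − 0.3333)/(1 − 0.3333) = 0.500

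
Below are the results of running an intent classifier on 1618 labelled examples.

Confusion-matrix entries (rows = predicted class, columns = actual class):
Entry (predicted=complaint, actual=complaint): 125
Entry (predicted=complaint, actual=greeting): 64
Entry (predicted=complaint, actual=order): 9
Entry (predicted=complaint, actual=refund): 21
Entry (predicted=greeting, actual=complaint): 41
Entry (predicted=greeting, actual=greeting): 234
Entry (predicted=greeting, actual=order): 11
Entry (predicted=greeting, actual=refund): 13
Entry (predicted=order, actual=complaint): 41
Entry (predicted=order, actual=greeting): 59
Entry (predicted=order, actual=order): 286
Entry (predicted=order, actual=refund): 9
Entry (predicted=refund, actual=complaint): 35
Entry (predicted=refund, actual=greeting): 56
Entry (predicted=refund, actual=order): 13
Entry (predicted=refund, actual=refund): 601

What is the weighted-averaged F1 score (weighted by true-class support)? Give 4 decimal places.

0.7615

Per-class F1 score (2·TP/(2·TP+FP+FN)):
  complaint: TP=125, FP=64+9+21=94, FN=41+41+35=117 → 250/461 = 0.54230
  greeting: TP=234, FP=41+11+13=65, FN=64+59+56=179 → 468/712 = 0.65730
  order: TP=286, FP=41+59+9=109, FN=9+11+13=33 → 572/714 = 0.80112
  refund: TP=601, FP=35+56+13=104, FN=21+13+9=43 → 1202/1349 = 0.89103
Weighted-F1 score = Σ (supportᵢ/N)·F1 scoreᵢ with N=1618: (242/1618)·0.54230 + (413/1618)·0.65730 + (319/1618)·0.80112 + (644/1618)·0.89103 = 0.7615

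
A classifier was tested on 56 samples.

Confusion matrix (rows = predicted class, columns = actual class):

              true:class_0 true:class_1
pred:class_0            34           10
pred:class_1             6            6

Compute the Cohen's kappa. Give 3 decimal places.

Observed agreement pₒ = trace/N = 40/56 = 0.7143
Expected agreement pₑ = Σ (rowᵢ·colᵢ)/N² = (40·44 + 16·12)/56² = 0.6224
κ = (pₒ − pₑ)/(1 − pₑ) = (0.7143 − 0.6224)/(1 − 0.6224) = 0.243

0.243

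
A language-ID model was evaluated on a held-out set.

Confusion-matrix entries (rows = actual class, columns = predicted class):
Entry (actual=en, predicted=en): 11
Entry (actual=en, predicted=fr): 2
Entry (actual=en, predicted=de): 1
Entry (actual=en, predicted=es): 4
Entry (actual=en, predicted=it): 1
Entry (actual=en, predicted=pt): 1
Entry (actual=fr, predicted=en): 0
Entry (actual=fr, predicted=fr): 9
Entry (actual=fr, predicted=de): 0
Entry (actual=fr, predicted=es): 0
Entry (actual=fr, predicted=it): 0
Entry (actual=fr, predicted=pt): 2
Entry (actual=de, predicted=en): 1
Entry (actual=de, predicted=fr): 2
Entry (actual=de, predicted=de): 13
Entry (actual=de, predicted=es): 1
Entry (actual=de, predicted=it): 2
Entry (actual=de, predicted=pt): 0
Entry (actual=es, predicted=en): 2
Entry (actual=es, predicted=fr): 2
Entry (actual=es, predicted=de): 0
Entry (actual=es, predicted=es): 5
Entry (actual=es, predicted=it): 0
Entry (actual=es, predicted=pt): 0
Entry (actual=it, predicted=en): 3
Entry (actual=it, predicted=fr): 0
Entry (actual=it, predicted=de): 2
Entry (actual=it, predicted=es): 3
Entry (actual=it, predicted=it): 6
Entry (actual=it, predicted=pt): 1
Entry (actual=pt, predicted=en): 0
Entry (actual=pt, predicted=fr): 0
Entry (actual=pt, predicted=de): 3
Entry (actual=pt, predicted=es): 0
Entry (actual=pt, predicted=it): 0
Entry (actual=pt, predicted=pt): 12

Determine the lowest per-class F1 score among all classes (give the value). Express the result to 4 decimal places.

0.4545

Per-class F1 score (2·TP/(2·TP+FP+FN)):
  en: TP=11, FP=0+1+2+3+0=6, FN=2+1+4+1+1=9 → 22/37 = 0.59459
  fr: TP=9, FP=2+2+2+0+0=6, FN=0+0+0+0+2=2 → 18/26 = 0.69231
  de: TP=13, FP=1+0+0+2+3=6, FN=1+2+1+2+0=6 → 26/38 = 0.68421
  es: TP=5, FP=4+0+1+3+0=8, FN=2+2+0+0+0=4 → 10/22 = 0.45455
  it: TP=6, FP=1+0+2+0+0=3, FN=3+0+2+3+1=9 → 12/24 = 0.50000
  pt: TP=12, FP=1+2+0+0+1=4, FN=0+0+3+0+0=3 → 24/31 = 0.77419
Lowest is class 'es' with F1 score = 0.4545.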